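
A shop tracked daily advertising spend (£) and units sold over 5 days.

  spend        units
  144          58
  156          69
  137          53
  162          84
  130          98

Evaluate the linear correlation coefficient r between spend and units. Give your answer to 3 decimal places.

-0.056

n = 5, Σx = 729, Σy = 362, Σx² = 106985, Σy² = 27594, Σxy = 52725
nΣxy − ΣxΣy = 263625 − 263898 = -273
nΣx² − (Σx)² = 534925 − 531441 = 3484; nΣy² − (Σy)² = 137970 − 131044 = 6926
r = -273 / √(3484 × 6926) = -273 / 4912.2484 ≈ -0.056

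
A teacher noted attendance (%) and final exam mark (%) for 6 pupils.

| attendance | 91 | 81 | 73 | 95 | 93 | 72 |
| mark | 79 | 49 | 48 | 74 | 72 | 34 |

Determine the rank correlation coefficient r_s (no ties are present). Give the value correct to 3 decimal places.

0.829

Rank attendance: 4, 3, 2, 6, 5, 1
Rank mark: 6, 3, 2, 5, 4, 1
d = rank(attendance) − rank(mark): -2, 0, 0, 1, 1, 0; Σd² = 6
ρ = 1 − 6Σd² / [n(n²−1)] = 1 − 6×6 / (6×35) = 1 − 36/210 ≈ 0.829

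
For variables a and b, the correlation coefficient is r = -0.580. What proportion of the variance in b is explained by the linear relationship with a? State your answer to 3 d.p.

0.336

r² = (-0.580)² = 0.336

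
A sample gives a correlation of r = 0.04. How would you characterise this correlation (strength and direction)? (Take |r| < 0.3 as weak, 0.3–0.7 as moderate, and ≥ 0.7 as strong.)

weak positive

r = 0.04 > 0 so the relationship is positive.
|r| = 0.04, which falls in the weak range.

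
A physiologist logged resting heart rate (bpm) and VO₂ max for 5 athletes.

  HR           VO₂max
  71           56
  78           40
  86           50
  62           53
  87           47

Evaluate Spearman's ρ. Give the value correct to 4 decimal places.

-0.6000

Rank HR: 2, 3, 4, 1, 5
Rank VO₂max: 5, 1, 3, 4, 2
d = rank(HR) − rank(VO₂max): -3, 2, 1, -3, 3; Σd² = 32
ρ = 1 − 6Σd² / [n(n²−1)] = 1 − 6×32 / (5×24) = 1 − 192/120 ≈ -0.6000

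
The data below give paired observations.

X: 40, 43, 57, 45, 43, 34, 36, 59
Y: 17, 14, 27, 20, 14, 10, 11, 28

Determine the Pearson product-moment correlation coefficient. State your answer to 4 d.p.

0.9627

n = 8, ΣX = 357, ΣY = 141, ΣX² = 16505, ΣY² = 2815, ΣXY = 6711
nΣXY − ΣXΣY = 53688 − 50337 = 3351
nΣX² − (ΣX)² = 132040 − 127449 = 4591; nΣY² − (ΣY)² = 22520 − 19881 = 2639
r = 3351 / √(4591 × 2639) = 3351 / 3480.7541 ≈ 0.9627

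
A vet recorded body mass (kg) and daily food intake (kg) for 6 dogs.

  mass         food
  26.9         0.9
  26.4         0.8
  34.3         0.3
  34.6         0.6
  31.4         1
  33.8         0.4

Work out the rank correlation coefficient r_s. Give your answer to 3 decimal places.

Rank mass: 2, 1, 5, 6, 3, 4
Rank food: 5, 4, 1, 3, 6, 2
d = rank(mass) − rank(food): -3, -3, 4, 3, -3, 2; Σd² = 56
ρ = 1 − 6Σd² / [n(n²−1)] = 1 − 6×56 / (6×35) = 1 − 336/210 ≈ -0.600

-0.600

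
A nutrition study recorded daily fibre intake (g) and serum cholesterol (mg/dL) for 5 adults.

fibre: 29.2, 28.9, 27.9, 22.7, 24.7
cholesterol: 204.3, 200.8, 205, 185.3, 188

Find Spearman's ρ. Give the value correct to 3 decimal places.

Rank fibre: 5, 4, 3, 1, 2
Rank cholesterol: 4, 3, 5, 1, 2
d = rank(fibre) − rank(cholesterol): 1, 1, -2, 0, 0; Σd² = 6
ρ = 1 − 6Σd² / [n(n²−1)] = 1 − 6×6 / (5×24) = 1 − 36/120 ≈ 0.700

0.700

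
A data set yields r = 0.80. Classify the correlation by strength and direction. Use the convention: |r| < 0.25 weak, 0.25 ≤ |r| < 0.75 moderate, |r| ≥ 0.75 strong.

strong positive

r = 0.80 > 0 so the relationship is positive.
|r| = 0.80, which falls in the strong range.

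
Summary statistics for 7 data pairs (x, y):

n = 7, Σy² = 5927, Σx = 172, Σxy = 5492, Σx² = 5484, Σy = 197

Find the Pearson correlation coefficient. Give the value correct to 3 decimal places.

0.939

r = (nΣxy − ΣxΣy) / √[(nΣx² − (Σx)²)(nΣy² − (Σy)²)]
Numerator: 7×5492 − 172×197 = 4560
Denominator: √[(38388 − 29584)(41489 − 38809)] = √[8804 × 2680] = 4857.4397
r = 4560 / 4857.4397 ≈ 0.939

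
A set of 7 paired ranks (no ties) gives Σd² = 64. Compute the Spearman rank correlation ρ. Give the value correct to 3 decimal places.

ρ = 1 − 6Σd² / [n(n²−1)] = 1 − 6×64 / (7×48)
  = 1 − 384/336 = 1 − 1.1429 ≈ -0.143

-0.143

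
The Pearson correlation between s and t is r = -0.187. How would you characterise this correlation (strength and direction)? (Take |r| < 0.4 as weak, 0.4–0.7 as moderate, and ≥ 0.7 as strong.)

weak negative

r = -0.187 < 0 so the relationship is negative.
|r| = 0.187, which falls in the weak range.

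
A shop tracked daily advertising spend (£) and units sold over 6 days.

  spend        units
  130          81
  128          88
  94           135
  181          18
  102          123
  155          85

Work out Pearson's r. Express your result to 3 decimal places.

n = 6, Σx = 790, Σy = 530, Σx² = 109310, Σy² = 55208, Σxy = 63463
nΣxy − ΣxΣy = 380778 − 418700 = -37922
nΣx² − (Σx)² = 655860 − 624100 = 31760; nΣy² − (Σy)² = 331248 − 280900 = 50348
r = -37922 / √(31760 × 50348) = -37922 / 39988.1542 ≈ -0.948

-0.948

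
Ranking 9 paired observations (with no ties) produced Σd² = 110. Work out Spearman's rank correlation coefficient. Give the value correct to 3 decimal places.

ρ = 1 − 6Σd² / [n(n²−1)] = 1 − 6×110 / (9×80)
  = 1 − 660/720 = 1 − 0.9167 ≈ 0.083

0.083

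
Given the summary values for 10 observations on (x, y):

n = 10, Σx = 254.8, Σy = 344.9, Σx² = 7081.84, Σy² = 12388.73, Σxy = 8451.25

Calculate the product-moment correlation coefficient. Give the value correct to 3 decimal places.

-0.625

r = (nΣxy − ΣxΣy) / √[(nΣx² − (Σx)²)(nΣy² − (Σy)²)]
Numerator: 10×8451.25 − 254.8×344.9 = -3368.02
Denominator: √[(70818.4 − 64923.04)(123887.3 − 118956.01)] = √[5895.36 × 4931.29] = 5391.8206
r = -3368.02 / 5391.8206 ≈ -0.625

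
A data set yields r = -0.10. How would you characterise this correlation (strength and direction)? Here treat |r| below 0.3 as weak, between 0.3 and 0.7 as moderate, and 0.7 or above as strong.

r = -0.10 < 0 so the relationship is negative.
|r| = 0.10, which falls in the weak range.

weak negative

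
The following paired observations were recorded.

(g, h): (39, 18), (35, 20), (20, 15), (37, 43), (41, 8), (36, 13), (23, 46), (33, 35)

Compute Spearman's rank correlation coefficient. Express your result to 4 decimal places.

Rank g: 7, 4, 1, 6, 8, 5, 2, 3
Rank h: 4, 5, 3, 7, 1, 2, 8, 6
d = rank(g) − rank(h): 3, -1, -2, -1, 7, 3, -6, -3; Σd² = 118
ρ = 1 − 6Σd² / [n(n²−1)] = 1 − 6×118 / (8×63) = 1 − 708/504 ≈ -0.4048

-0.4048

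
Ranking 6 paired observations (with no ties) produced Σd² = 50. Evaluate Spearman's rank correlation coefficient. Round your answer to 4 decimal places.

ρ = 1 − 6Σd² / [n(n²−1)] = 1 − 6×50 / (6×35)
  = 1 − 300/210 = 1 − 1.42857 ≈ -0.4286

-0.4286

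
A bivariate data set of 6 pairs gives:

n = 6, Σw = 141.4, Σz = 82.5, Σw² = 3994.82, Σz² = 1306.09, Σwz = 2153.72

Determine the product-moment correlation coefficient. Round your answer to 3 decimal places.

0.621

r = (nΣwz − ΣwΣz) / √[(nΣw² − (Σw)²)(nΣz² − (Σz)²)]
Numerator: 6×2153.72 − 141.4×82.5 = 1256.82
Denominator: √[(23968.92 − 19993.96)(7836.54 − 6806.25)] = √[3974.96 × 1030.29] = 2023.7000
r = 1256.82 / 2023.7000 ≈ 0.621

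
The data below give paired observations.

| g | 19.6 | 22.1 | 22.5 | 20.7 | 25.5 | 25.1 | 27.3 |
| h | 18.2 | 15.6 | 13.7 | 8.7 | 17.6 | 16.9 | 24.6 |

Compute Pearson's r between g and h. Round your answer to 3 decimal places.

0.656

n = 7, Σg = 162.8, Σh = 115.3, Σg² = 3832.86, Σh² = 2038.51, Σgh = 2734.39
nΣgh − ΣgΣh = 19140.73 − 18770.84 = 369.89
nΣg² − (Σg)² = 26830.02 − 26503.84 = 326.18; nΣh² − (Σh)² = 14269.57 − 13294.09 = 975.48
r = 369.89 / √(326.18 × 975.48) = 369.89 / 564.0763 ≈ 0.656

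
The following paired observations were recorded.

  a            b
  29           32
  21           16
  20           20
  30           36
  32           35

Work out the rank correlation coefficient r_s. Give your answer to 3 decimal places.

0.800

Rank a: 3, 2, 1, 4, 5
Rank b: 3, 1, 2, 5, 4
d = rank(a) − rank(b): 0, 1, -1, -1, 1; Σd² = 4
ρ = 1 − 6Σd² / [n(n²−1)] = 1 − 6×4 / (5×24) = 1 − 24/120 ≈ 0.800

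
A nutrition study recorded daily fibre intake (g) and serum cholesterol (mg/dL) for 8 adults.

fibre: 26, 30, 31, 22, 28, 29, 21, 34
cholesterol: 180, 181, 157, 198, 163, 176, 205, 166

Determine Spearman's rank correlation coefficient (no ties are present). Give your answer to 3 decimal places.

Rank fibre: 3, 6, 7, 2, 4, 5, 1, 8
Rank cholesterol: 5, 6, 1, 7, 2, 4, 8, 3
d = rank(fibre) − rank(cholesterol): -2, 0, 6, -5, 2, 1, -7, 5; Σd² = 144
ρ = 1 − 6Σd² / [n(n²−1)] = 1 − 6×144 / (8×63) = 1 − 864/504 ≈ -0.714

-0.714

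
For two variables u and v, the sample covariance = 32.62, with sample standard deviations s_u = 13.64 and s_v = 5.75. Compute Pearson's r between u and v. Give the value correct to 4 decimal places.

0.4159

r = Cov(u,v) / (s_u · s_v) = 32.62 / (13.64 × 5.75)
  = 32.62 / 78.4300 ≈ 0.4159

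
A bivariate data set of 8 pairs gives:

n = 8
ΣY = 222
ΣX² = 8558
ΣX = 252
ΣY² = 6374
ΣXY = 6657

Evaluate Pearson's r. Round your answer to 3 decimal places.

-0.924

r = (nΣXY − ΣXΣY) / √[(nΣX² − (ΣX)²)(nΣY² − (ΣY)²)]
Numerator: 8×6657 − 252×222 = -2688
Denominator: √[(68464 − 63504)(50992 − 49284)] = √[4960 × 1708] = 2910.6151
r = -2688 / 2910.6151 ≈ -0.924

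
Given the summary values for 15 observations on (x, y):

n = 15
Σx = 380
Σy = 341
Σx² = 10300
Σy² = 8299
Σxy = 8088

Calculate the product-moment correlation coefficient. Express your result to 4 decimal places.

r = (nΣxy − ΣxΣy) / √[(nΣx² − (Σx)²)(nΣy² − (Σy)²)]
Numerator: 15×8088 − 380×341 = -8260
Denominator: √[(154500 − 144400)(124485 − 116281)] = √[10100 × 8204] = 9102.7688
r = -8260 / 9102.7688 ≈ -0.9074

-0.9074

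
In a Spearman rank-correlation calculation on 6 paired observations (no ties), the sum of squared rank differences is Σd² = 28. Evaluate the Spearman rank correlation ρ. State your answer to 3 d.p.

ρ = 1 − 6Σd² / [n(n²−1)] = 1 − 6×28 / (6×35)
  = 1 − 168/210 = 1 − 0.8000 ≈ 0.200

0.200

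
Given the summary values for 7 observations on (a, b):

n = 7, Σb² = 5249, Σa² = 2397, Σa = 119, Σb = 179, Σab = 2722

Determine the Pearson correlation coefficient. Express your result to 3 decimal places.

-0.640

r = (nΣab − ΣaΣb) / √[(nΣa² − (Σa)²)(nΣb² − (Σb)²)]
Numerator: 7×2722 − 119×179 = -2247
Denominator: √[(16779 − 14161)(36743 − 32041)] = √[2618 × 4702] = 3508.5376
r = -2247 / 3508.5376 ≈ -0.640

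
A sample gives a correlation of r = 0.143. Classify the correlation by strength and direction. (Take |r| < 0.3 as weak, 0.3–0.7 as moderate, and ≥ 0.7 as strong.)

weak positive

r = 0.143 > 0 so the relationship is positive.
|r| = 0.143, which falls in the weak range.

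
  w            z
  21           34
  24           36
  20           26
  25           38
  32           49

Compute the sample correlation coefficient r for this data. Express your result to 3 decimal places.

n = 5, Σw = 122, Σz = 183, Σw² = 3066, Σz² = 6973, Σwz = 4616
nΣwz − ΣwΣz = 23080 − 22326 = 754
nΣw² − (Σw)² = 15330 − 14884 = 446; nΣz² − (Σz)² = 34865 − 33489 = 1376
r = 754 / √(446 × 1376) = 754 / 783.3875 ≈ 0.962

0.962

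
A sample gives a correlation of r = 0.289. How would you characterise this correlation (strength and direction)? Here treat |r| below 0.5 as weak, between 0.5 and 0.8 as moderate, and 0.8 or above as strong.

weak positive

r = 0.289 > 0 so the relationship is positive.
|r| = 0.289, which falls in the weak range.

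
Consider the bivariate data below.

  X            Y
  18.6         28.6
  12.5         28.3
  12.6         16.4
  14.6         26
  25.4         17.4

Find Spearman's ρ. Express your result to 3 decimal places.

0.000

Rank X: 4, 1, 2, 3, 5
Rank Y: 5, 4, 1, 3, 2
d = rank(X) − rank(Y): -1, -3, 1, 0, 3; Σd² = 20
ρ = 1 − 6Σd² / [n(n²−1)] = 1 − 6×20 / (5×24) = 1 − 120/120 ≈ 0.000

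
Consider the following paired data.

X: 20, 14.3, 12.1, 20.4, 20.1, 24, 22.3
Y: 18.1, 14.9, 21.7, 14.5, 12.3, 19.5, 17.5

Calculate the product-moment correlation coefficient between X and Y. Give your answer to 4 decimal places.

-0.1927

n = 7, ΣX = 133.2, ΣY = 118.5, ΣX² = 2644.36, ΣY² = 2068.55, ΣXY = 2238.92
nΣXY − ΣXΣY = 15672.44 − 15784.2 = -111.76
nΣX² − (ΣX)² = 18510.52 − 17742.24 = 768.28; nΣY² − (ΣY)² = 14479.85 − 14042.25 = 437.6
r = -111.76 / √(768.28 × 437.6) = -111.76 / 579.8270 ≈ -0.1927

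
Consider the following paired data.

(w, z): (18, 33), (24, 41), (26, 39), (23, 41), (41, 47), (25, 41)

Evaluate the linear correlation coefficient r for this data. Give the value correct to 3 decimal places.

0.883

n = 6, Σw = 157, Σz = 242, Σw² = 4411, Σz² = 9862, Σwz = 6487
nΣwz − ΣwΣz = 38922 − 37994 = 928
nΣw² − (Σw)² = 26466 − 24649 = 1817; nΣz² − (Σz)² = 59172 − 58564 = 608
r = 928 / √(1817 × 608) = 928 / 1051.0642 ≈ 0.883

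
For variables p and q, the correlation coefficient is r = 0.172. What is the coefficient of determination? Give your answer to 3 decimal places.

r² = (0.172)² = 0.030

0.030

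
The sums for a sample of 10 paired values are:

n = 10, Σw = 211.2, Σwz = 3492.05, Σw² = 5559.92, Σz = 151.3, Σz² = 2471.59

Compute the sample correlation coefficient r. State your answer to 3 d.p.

r = (nΣwz − ΣwΣz) / √[(nΣw² − (Σw)²)(nΣz² − (Σz)²)]
Numerator: 10×3492.05 − 211.2×151.3 = 2965.94
Denominator: √[(55599.2 − 44605.44)(24715.9 − 22891.69)] = √[10993.76 × 1824.21] = 4478.2728
r = 2965.94 / 4478.2728 ≈ 0.662

0.662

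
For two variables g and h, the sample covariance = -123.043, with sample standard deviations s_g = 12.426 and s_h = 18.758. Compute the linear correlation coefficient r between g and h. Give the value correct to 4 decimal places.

-0.5279

r = Cov(g,h) / (s_g · s_h) = -123.043 / (12.426 × 18.758)
  = -123.043 / 233.0869 ≈ -0.5279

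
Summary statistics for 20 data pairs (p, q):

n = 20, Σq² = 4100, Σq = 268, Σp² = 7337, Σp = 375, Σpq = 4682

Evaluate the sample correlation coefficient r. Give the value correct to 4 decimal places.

r = (nΣpq − ΣpΣq) / √[(nΣp² − (Σp)²)(nΣq² − (Σq)²)]
Numerator: 20×4682 − 375×268 = -6860
Denominator: √[(146740 − 140625)(82000 − 71824)] = √[6115 × 10176] = 7888.3610
r = -6860 / 7888.3610 ≈ -0.8696

-0.8696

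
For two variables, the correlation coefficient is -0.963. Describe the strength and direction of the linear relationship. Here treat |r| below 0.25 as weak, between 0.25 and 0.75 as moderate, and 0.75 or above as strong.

r = -0.963 < 0 so the relationship is negative.
|r| = 0.963, which falls in the strong range.

strong negative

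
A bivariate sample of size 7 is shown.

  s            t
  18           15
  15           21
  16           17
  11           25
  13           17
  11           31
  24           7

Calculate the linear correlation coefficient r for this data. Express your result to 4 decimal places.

n = 7, Σs = 108, Σt = 133, Σs² = 1792, Σt² = 2879, Σst = 1862
nΣst − ΣsΣt = 13034 − 14364 = -1330
nΣs² − (Σs)² = 12544 − 11664 = 880; nΣt² − (Σt)² = 20153 − 17689 = 2464
r = -1330 / √(880 × 2464) = -1330 / 1472.5216 ≈ -0.9032

-0.9032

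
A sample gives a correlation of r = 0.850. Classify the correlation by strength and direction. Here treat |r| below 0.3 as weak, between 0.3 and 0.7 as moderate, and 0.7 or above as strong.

strong positive

r = 0.850 > 0 so the relationship is positive.
|r| = 0.850, which falls in the strong range.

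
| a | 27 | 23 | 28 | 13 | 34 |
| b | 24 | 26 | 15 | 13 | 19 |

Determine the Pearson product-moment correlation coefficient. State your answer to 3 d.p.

n = 5, Σa = 125, Σb = 97, Σa² = 3367, Σb² = 2007, Σab = 2481
nΣab − ΣaΣb = 12405 − 12125 = 280
nΣa² − (Σa)² = 16835 − 15625 = 1210; nΣb² − (Σb)² = 10035 − 9409 = 626
r = 280 / √(1210 × 626) = 280 / 870.3218 ≈ 0.322

0.322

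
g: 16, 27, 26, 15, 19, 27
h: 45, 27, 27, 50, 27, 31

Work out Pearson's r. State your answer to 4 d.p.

n = 6, Σg = 130, Σh = 207, Σg² = 2976, Σh² = 7673, Σgh = 4251
nΣgh − ΣgΣh = 25506 − 26910 = -1404
nΣg² − (Σg)² = 17856 − 16900 = 956; nΣh² − (Σh)² = 46038 − 42849 = 3189
r = -1404 / √(956 × 3189) = -1404 / 1746.0481 ≈ -0.8041

-0.8041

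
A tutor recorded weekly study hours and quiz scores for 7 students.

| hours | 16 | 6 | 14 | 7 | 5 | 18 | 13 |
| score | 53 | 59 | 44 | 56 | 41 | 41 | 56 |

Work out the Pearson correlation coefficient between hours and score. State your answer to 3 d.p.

n = 7, Σx = 79, Σy = 350, Σx² = 1055, Σy² = 17860, Σxy = 3881
nΣxy − ΣxΣy = 27167 − 27650 = -483
nΣx² − (Σx)² = 7385 − 6241 = 1144; nΣy² − (Σy)² = 125020 − 122500 = 2520
r = -483 / √(1144 × 2520) = -483 / 1697.9046 ≈ -0.284

-0.284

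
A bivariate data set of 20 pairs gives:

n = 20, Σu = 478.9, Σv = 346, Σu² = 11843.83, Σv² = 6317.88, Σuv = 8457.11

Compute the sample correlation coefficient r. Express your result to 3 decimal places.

r = (nΣuv − ΣuΣv) / √[(nΣu² − (Σu)²)(nΣv² − (Σv)²)]
Numerator: 20×8457.11 − 478.9×346 = 3442.8
Denominator: √[(236876.6 − 229345.21)(126357.6 − 119716)] = √[7531.39 × 6641.6] = 7072.5158
r = 3442.8 / 7072.5158 ≈ 0.487

0.487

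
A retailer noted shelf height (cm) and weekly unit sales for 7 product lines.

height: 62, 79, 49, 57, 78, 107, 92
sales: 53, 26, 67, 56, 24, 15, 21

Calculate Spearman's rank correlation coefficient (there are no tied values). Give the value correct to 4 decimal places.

-0.9643

Rank height: 3, 5, 1, 2, 4, 7, 6
Rank sales: 5, 4, 7, 6, 3, 1, 2
d = rank(height) − rank(sales): -2, 1, -6, -4, 1, 6, 4; Σd² = 110
ρ = 1 − 6Σd² / [n(n²−1)] = 1 − 6×110 / (7×48) = 1 − 660/336 ≈ -0.9643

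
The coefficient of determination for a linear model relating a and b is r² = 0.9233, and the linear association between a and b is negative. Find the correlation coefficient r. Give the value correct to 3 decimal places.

|r| = √0.9233 = 0.961
The association is negative, so r = −0.961.

-0.961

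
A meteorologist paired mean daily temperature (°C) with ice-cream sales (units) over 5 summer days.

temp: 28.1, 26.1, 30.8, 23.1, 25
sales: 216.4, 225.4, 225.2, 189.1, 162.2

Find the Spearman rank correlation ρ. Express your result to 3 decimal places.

0.600

Rank temp: 4, 3, 5, 1, 2
Rank sales: 3, 5, 4, 2, 1
d = rank(temp) − rank(sales): 1, -2, 1, -1, 1; Σd² = 8
ρ = 1 − 6Σd² / [n(n²−1)] = 1 − 6×8 / (5×24) = 1 − 48/120 ≈ 0.600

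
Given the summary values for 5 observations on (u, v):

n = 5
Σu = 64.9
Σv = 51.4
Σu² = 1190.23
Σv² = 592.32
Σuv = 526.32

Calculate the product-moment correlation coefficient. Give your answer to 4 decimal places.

r = (nΣuv − ΣuΣv) / √[(nΣu² − (Σu)²)(nΣv² − (Σv)²)]
Numerator: 5×526.32 − 64.9×51.4 = -704.26
Denominator: √[(5951.15 − 4212.01)(2961.6 − 2641.96)] = √[1739.14 × 319.64] = 745.5862
r = -704.26 / 745.5862 ≈ -0.9446

-0.9446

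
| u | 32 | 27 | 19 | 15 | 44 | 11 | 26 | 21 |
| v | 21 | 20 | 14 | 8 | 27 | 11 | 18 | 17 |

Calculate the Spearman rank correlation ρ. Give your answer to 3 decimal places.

0.976

Rank u: 7, 6, 3, 2, 8, 1, 5, 4
Rank v: 7, 6, 3, 1, 8, 2, 5, 4
d = rank(u) − rank(v): 0, 0, 0, 1, 0, -1, 0, 0; Σd² = 2
ρ = 1 − 6Σd² / [n(n²−1)] = 1 − 6×2 / (8×63) = 1 − 12/504 ≈ 0.976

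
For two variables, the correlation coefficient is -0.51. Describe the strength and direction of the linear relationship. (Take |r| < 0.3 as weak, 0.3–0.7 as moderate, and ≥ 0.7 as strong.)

moderate negative

r = -0.51 < 0 so the relationship is negative.
|r| = 0.51, which falls in the moderate range.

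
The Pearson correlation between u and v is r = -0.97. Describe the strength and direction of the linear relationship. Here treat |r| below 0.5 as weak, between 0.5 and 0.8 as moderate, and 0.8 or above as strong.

r = -0.97 < 0 so the relationship is negative.
|r| = 0.97, which falls in the strong range.

strong negative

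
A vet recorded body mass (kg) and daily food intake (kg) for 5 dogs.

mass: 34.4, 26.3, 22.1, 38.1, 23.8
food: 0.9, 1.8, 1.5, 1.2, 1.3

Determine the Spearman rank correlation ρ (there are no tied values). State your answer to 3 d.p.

Rank mass: 4, 3, 1, 5, 2
Rank food: 1, 5, 4, 2, 3
d = rank(mass) − rank(food): 3, -2, -3, 3, -1; Σd² = 32
ρ = 1 − 6Σd² / [n(n²−1)] = 1 − 6×32 / (5×24) = 1 − 192/120 ≈ -0.600

-0.600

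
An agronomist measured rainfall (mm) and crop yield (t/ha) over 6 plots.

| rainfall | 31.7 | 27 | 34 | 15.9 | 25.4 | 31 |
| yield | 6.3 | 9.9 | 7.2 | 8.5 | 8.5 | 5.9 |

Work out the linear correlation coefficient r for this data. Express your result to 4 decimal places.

-0.5559

n = 6, Σx = 165, Σy = 46.3, Σx² = 4748.86, Σy² = 368.85, Σxy = 1245.76
nΣxy − ΣxΣy = 7474.56 − 7639.5 = -164.94
nΣx² − (Σx)² = 28493.16 − 27225 = 1268.16; nΣy² − (Σy)² = 2213.1 − 2143.69 = 69.41
r = -164.94 / √(1268.16 × 69.41) = -164.94 / 296.6867 ≈ -0.5559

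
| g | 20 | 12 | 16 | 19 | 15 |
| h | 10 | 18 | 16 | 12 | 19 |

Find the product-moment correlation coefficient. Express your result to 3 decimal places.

-0.905

n = 5, Σg = 82, Σh = 75, Σg² = 1386, Σh² = 1185, Σgh = 1185
nΣgh − ΣgΣh = 5925 − 6150 = -225
nΣg² − (Σg)² = 6930 − 6724 = 206; nΣh² − (Σh)² = 5925 − 5625 = 300
r = -225 / √(206 × 300) = -225 / 248.5961 ≈ -0.905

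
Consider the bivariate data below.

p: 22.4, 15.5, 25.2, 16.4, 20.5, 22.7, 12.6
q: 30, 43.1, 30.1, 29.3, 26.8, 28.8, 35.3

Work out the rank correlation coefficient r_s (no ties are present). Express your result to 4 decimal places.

-0.4286

Rank p: 5, 2, 7, 3, 4, 6, 1
Rank q: 4, 7, 5, 3, 1, 2, 6
d = rank(p) − rank(q): 1, -5, 2, 0, 3, 4, -5; Σd² = 80
ρ = 1 − 6Σd² / [n(n²−1)] = 1 − 6×80 / (7×48) = 1 − 480/336 ≈ -0.4286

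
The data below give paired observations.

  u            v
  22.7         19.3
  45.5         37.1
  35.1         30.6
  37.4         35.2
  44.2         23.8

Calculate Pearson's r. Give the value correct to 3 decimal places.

n = 5, Σu = 184.9, Σv = 146, Σu² = 7169.95, Σv² = 4490.74, Σuv = 5568.66
nΣuv − ΣuΣv = 27843.3 − 26995.4 = 847.9
nΣu² − (Σu)² = 35849.75 − 34188.01 = 1661.74; nΣv² − (Σv)² = 22453.7 − 21316 = 1137.7
r = 847.9 / √(1661.74 × 1137.7) = 847.9 / 1374.9769 ≈ 0.617

0.617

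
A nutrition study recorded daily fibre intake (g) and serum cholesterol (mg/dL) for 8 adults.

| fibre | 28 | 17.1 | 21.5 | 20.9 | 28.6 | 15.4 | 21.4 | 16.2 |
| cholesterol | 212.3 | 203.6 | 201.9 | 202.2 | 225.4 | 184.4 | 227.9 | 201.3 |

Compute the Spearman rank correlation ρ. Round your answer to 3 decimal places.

0.714

Rank fibre: 7, 3, 6, 4, 8, 1, 5, 2
Rank cholesterol: 6, 5, 3, 4, 7, 1, 8, 2
d = rank(fibre) − rank(cholesterol): 1, -2, 3, 0, 1, 0, -3, 0; Σd² = 24
ρ = 1 − 6Σd² / [n(n²−1)] = 1 − 6×24 / (8×63) = 1 − 144/504 ≈ 0.714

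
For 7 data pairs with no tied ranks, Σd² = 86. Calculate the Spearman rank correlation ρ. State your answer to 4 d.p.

ρ = 1 − 6Σd² / [n(n²−1)] = 1 − 6×86 / (7×48)
  = 1 − 516/336 = 1 − 1.53571 ≈ -0.5357

-0.5357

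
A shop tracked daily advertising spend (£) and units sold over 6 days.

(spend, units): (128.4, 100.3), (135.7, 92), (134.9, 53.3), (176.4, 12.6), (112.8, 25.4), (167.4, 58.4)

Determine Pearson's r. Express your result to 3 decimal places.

-0.319

n = 6, Σx = 855.6, Σy = 342, Σx² = 124962.62, Σy² = 25579.46, Σxy = 47417.01
nΣxy − ΣxΣy = 284502.06 − 292615.2 = -8113.14
nΣx² − (Σx)² = 749775.72 − 732051.36 = 17724.36; nΣy² − (Σy)² = 153476.76 − 116964 = 36512.76
r = -8113.14 / √(17724.36 × 36512.76) = -8113.14 / 25439.4438 ≈ -0.319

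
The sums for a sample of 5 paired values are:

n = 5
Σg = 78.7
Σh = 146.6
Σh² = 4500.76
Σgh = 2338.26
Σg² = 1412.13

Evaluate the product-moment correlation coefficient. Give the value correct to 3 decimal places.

r = (nΣgh − ΣgΣh) / √[(nΣg² − (Σg)²)(nΣh² − (Σh)²)]
Numerator: 5×2338.26 − 78.7×146.6 = 153.88
Denominator: √[(7060.65 − 6193.69)(22503.8 − 21491.56)] = √[866.96 × 1012.24] = 936.7879
r = 153.88 / 936.7879 ≈ 0.164

0.164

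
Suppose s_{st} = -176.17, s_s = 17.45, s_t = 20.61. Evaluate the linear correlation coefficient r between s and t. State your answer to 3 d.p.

-0.490

r = Cov(s,t) / (s_s · s_t) = -176.17 / (17.45 × 20.61)
  = -176.17 / 359.6445 ≈ -0.490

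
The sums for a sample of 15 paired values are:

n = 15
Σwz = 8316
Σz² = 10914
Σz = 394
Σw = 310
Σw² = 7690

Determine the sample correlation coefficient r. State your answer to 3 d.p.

0.204

r = (nΣwz − ΣwΣz) / √[(nΣw² − (Σw)²)(nΣz² − (Σz)²)]
Numerator: 15×8316 − 310×394 = 2600
Denominator: √[(115350 − 96100)(163710 − 155236)] = √[19250 × 8474] = 12772.0202
r = 2600 / 12772.0202 ≈ 0.204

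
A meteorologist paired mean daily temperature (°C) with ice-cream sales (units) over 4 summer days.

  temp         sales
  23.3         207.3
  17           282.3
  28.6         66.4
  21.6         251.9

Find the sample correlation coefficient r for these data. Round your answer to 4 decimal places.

n = 4, Σx = 90.5, Σy = 807.9, Σx² = 2116.41, Σy² = 190529.15, Σxy = 16969.27
nΣxy − ΣxΣy = 67877.08 − 73114.95 = -5237.87
nΣx² − (Σx)² = 8465.64 − 8190.25 = 275.39; nΣy² − (Σy)² = 762116.6 − 652702.41 = 109414.19
r = -5237.87 / √(275.39 × 109414.19) = -5237.87 / 5489.2234 ≈ -0.9542

-0.9542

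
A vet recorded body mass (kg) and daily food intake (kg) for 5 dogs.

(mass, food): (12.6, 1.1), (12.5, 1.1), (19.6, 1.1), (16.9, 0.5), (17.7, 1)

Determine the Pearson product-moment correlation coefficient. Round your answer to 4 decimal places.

n = 5, Σx = 79.3, Σy = 4.8, Σx² = 1298.07, Σy² = 4.88, Σxy = 75.32
nΣxy − ΣxΣy = 376.6 − 380.64 = -4.04
nΣx² − (Σx)² = 6490.35 − 6288.49 = 201.86; nΣy² − (Σy)² = 24.4 − 23.04 = 1.36
r = -4.04 / √(201.86 × 1.36) = -4.04 / 16.5689 ≈ -0.2438

-0.2438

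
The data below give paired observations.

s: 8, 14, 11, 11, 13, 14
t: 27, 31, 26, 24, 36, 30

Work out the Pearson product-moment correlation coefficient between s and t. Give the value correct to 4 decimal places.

0.5837

n = 6, Σs = 71, Σt = 174, Σs² = 867, Σt² = 5138, Σst = 2088
nΣst − ΣsΣt = 12528 − 12354 = 174
nΣs² − (Σs)² = 5202 − 5041 = 161; nΣt² − (Σt)² = 30828 − 30276 = 552
r = 174 / √(161 × 552) = 174 / 298.1141 ≈ 0.5837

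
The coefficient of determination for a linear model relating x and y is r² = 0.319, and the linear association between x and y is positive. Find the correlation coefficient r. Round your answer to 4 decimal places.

|r| = √0.319 = 0.5648
The association is positive, so r = 0.5648.

0.5648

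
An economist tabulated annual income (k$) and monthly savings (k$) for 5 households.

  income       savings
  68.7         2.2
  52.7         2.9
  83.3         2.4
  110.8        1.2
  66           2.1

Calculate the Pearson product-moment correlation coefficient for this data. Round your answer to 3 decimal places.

n = 5, Σx = 381.5, Σy = 10.8, Σx² = 31068.51, Σy² = 24.86, Σxy = 775.45
nΣxy − ΣxΣy = 3877.25 − 4120.2 = -242.95
nΣx² − (Σx)² = 155342.55 − 145542.25 = 9800.3; nΣy² − (Σy)² = 124.3 − 116.64 = 7.66
r = -242.95 / √(9800.3 × 7.66) = -242.95 / 273.9896 ≈ -0.887

-0.887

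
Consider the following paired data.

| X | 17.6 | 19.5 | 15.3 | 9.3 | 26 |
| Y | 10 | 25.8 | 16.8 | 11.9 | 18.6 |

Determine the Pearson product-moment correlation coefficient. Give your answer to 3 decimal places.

n = 5, ΣX = 87.7, ΣY = 83.1, ΣX² = 1686.59, ΣY² = 1535.45, ΣXY = 1530.41
nΣXY − ΣXΣY = 7652.05 − 7287.87 = 364.18
nΣX² − (ΣX)² = 8432.95 − 7691.29 = 741.66; nΣY² − (ΣY)² = 7677.25 − 6905.61 = 771.64
r = 364.18 / √(741.66 × 771.64) = 364.18 / 756.5015 ≈ 0.481

0.481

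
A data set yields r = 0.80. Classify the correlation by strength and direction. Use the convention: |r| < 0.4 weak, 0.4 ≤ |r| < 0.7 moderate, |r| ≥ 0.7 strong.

strong positive

r = 0.80 > 0 so the relationship is positive.
|r| = 0.80, which falls in the strong range.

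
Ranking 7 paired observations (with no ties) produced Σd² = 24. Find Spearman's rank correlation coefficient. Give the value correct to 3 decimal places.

0.571

ρ = 1 − 6Σd² / [n(n²−1)] = 1 − 6×24 / (7×48)
  = 1 − 144/336 = 1 − 0.4286 ≈ 0.571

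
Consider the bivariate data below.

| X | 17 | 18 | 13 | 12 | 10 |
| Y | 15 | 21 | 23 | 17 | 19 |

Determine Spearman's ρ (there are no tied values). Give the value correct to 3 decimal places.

Rank X: 4, 5, 3, 2, 1
Rank Y: 1, 4, 5, 2, 3
d = rank(X) − rank(Y): 3, 1, -2, 0, -2; Σd² = 18
ρ = 1 − 6Σd² / [n(n²−1)] = 1 − 6×18 / (5×24) = 1 − 108/120 ≈ 0.100

0.100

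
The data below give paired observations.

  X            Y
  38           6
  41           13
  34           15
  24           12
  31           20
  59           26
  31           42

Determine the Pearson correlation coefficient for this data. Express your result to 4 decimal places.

n = 7, ΣX = 258, ΣY = 134, ΣX² = 10260, ΣY² = 3414, ΣXY = 5015
nΣXY − ΣXΣY = 35105 − 34572 = 533
nΣX² − (ΣX)² = 71820 − 66564 = 5256; nΣY² − (ΣY)² = 23898 − 17956 = 5942
r = 533 / √(5256 × 5942) = 533 / 5588.4839 ≈ 0.0954

0.0954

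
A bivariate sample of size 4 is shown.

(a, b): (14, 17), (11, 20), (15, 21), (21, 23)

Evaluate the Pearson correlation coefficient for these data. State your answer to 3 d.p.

n = 4, Σa = 61, Σb = 81, Σa² = 983, Σb² = 1659, Σab = 1256
nΣab − ΣaΣb = 5024 − 4941 = 83
nΣa² − (Σa)² = 3932 − 3721 = 211; nΣb² − (Σb)² = 6636 − 6561 = 75
r = 83 / √(211 × 75) = 83 / 125.7975 ≈ 0.660

0.660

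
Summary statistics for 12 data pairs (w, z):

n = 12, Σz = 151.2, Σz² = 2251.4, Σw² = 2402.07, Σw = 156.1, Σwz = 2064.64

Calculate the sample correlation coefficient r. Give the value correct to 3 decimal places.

r = (nΣwz − ΣwΣz) / √[(nΣw² − (Σw)²)(nΣz² − (Σz)²)]
Numerator: 12×2064.64 − 156.1×151.2 = 1173.36
Denominator: √[(28824.84 − 24367.21)(27016.8 − 22861.44)] = √[4457.63 × 4155.36] = 4303.8422
r = 1173.36 / 4303.8422 ≈ 0.273

0.273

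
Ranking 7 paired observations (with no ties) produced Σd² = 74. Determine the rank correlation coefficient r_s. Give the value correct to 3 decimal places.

-0.321

ρ = 1 − 6Σd² / [n(n²−1)] = 1 − 6×74 / (7×48)
  = 1 − 444/336 = 1 − 1.3214 ≈ -0.321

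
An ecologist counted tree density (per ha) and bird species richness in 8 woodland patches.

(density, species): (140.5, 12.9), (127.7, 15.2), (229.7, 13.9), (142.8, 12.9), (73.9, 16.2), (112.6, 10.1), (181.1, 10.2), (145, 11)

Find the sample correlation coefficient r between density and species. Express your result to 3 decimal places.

n = 8, Σx = 1153.3, Σy = 102.4, Σx² = 181163.65, Σy² = 1346.56, Σxy = 14565.1
nΣxy − ΣxΣy = 116520.8 − 118097.92 = -1577.12
nΣx² − (Σx)² = 1449309.2 − 1330100.89 = 119208.31; nΣy² − (Σy)² = 10772.48 − 10485.76 = 286.72
r = -1577.12 / √(119208.31 × 286.72) = -1577.12 / 5846.3156 ≈ -0.270

-0.270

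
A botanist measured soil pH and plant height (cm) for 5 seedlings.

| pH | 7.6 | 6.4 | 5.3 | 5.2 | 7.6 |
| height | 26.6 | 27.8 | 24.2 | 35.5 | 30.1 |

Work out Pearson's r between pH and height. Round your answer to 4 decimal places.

-0.2015

n = 5, Σx = 32.1, Σy = 144.2, Σx² = 211.61, Σy² = 4232.3, Σxy = 921.7
nΣxy − ΣxΣy = 4608.5 − 4628.82 = -20.32
nΣx² − (Σx)² = 1058.05 − 1030.41 = 27.64; nΣy² − (Σy)² = 21161.5 − 20793.64 = 367.86
r = -20.32 / √(27.64 × 367.86) = -20.32 / 100.8348 ≈ -0.2015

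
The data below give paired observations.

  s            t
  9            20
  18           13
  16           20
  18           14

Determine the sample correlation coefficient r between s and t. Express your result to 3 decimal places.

n = 4, Σs = 61, Σt = 67, Σs² = 985, Σt² = 1165, Σst = 986
nΣst − ΣsΣt = 3944 − 4087 = -143
nΣs² − (Σs)² = 3940 − 3721 = 219; nΣt² − (Σt)² = 4660 − 4489 = 171
r = -143 / √(219 × 171) = -143 / 193.5174 ≈ -0.739

-0.739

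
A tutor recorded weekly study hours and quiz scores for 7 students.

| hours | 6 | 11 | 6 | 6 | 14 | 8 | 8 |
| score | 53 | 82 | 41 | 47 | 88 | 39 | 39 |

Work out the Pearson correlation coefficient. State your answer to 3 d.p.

0.856

n = 7, Σx = 59, Σy = 389, Σx² = 553, Σy² = 24209, Σxy = 3604
nΣxy − ΣxΣy = 25228 − 22951 = 2277
nΣx² − (Σx)² = 3871 − 3481 = 390; nΣy² − (Σy)² = 169463 − 151321 = 18142
r = 2277 / √(390 × 18142) = 2277 / 2659.9586 ≈ 0.856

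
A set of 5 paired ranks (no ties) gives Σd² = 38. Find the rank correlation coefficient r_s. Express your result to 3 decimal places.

-0.900

ρ = 1 − 6Σd² / [n(n²−1)] = 1 − 6×38 / (5×24)
  = 1 − 228/120 = 1 − 1.9000 ≈ -0.900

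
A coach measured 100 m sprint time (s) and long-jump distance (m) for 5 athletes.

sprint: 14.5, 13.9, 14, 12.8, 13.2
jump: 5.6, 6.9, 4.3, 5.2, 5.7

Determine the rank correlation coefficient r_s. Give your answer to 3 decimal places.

Rank sprint: 5, 3, 4, 1, 2
Rank jump: 3, 5, 1, 2, 4
d = rank(sprint) − rank(jump): 2, -2, 3, -1, -2; Σd² = 22
ρ = 1 − 6Σd² / [n(n²−1)] = 1 − 6×22 / (5×24) = 1 − 132/120 ≈ -0.100

-0.100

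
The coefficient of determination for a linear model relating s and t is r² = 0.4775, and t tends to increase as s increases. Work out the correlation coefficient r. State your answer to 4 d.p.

0.6910

|r| = √0.4775 = 0.6910
The association is positive, so r = 0.6910.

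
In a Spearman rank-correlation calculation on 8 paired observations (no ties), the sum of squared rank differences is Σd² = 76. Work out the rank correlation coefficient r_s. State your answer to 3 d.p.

ρ = 1 − 6Σd² / [n(n²−1)] = 1 − 6×76 / (8×63)
  = 1 − 456/504 = 1 − 0.9048 ≈ 0.095

0.095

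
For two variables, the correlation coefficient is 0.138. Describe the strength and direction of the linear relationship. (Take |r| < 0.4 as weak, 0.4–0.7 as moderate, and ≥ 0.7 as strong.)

r = 0.138 > 0 so the relationship is positive.
|r| = 0.138, which falls in the weak range.

weak positive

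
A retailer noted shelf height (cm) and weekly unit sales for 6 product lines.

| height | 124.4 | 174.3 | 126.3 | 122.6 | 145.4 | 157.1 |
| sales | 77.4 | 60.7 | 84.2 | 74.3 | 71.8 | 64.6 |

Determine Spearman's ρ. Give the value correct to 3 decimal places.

-0.771

Rank height: 2, 6, 3, 1, 4, 5
Rank sales: 5, 1, 6, 4, 3, 2
d = rank(height) − rank(sales): -3, 5, -3, -3, 1, 3; Σd² = 62
ρ = 1 − 6Σd² / [n(n²−1)] = 1 − 6×62 / (6×35) = 1 − 372/210 ≈ -0.771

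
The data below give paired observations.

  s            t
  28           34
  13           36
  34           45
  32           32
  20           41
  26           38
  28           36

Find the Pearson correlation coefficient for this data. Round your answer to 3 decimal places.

n = 7, Σs = 181, Σt = 262, Σs² = 4993, Σt² = 9922, Σst = 6790
nΣst − ΣsΣt = 47530 − 47422 = 108
nΣs² − (Σs)² = 34951 − 32761 = 2190; nΣt² − (Σt)² = 69454 − 68644 = 810
r = 108 / √(2190 × 810) = 108 / 1331.8784 ≈ 0.081

0.081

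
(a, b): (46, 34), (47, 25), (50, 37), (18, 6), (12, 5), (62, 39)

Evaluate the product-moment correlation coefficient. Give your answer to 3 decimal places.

n = 6, Σa = 235, Σb = 146, Σa² = 11137, Σb² = 4732, Σab = 7175
nΣab − ΣaΣb = 43050 − 34310 = 8740
nΣa² − (Σa)² = 66822 − 55225 = 11597; nΣb² − (Σb)² = 28392 − 21316 = 7076
r = 8740 / √(11597 × 7076) = 8740 / 9058.7180 ≈ 0.965

0.965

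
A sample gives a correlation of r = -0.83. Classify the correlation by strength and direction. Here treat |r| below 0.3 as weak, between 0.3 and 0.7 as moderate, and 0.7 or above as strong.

strong negative

r = -0.83 < 0 so the relationship is negative.
|r| = 0.83, which falls in the strong range.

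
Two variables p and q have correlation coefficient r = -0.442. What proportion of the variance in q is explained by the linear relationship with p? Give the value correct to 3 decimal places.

r² = (-0.442)² = 0.195

0.195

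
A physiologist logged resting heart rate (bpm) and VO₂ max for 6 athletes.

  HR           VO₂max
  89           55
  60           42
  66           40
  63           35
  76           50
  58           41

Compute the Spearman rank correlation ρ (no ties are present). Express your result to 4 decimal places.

0.5429

Rank HR: 6, 2, 4, 3, 5, 1
Rank VO₂max: 6, 4, 2, 1, 5, 3
d = rank(HR) − rank(VO₂max): 0, -2, 2, 2, 0, -2; Σd² = 16
ρ = 1 − 6Σd² / [n(n²−1)] = 1 − 6×16 / (6×35) = 1 − 96/210 ≈ 0.5429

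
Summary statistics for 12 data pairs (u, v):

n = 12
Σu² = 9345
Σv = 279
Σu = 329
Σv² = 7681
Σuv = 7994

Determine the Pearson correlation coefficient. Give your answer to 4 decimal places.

r = (nΣuv − ΣuΣv) / √[(nΣu² − (Σu)²)(nΣv² − (Σv)²)]
Numerator: 12×7994 − 329×279 = 4137
Denominator: √[(112140 − 108241)(92172 − 77841)] = √[3899 × 14331] = 7475.0631
r = 4137 / 7475.0631 ≈ 0.5534

0.5534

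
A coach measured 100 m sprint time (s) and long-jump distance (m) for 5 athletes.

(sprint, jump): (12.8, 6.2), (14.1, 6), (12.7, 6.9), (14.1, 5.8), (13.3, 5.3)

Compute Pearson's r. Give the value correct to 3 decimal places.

-0.516

n = 5, Σx = 67, Σy = 30.2, Σx² = 899.64, Σy² = 183.78, Σxy = 403.86
nΣxy − ΣxΣy = 2019.3 − 2023.4 = -4.1
nΣx² − (Σx)² = 4498.2 − 4489 = 9.2; nΣy² − (Σy)² = 918.9 − 912.04 = 6.86
r = -4.1 / √(9.2 × 6.86) = -4.1 / 7.9443 ≈ -0.516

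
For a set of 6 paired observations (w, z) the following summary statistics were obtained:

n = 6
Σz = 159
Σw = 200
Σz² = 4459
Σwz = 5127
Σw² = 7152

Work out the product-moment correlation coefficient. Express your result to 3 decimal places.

-0.501

r = (nΣwz − ΣwΣz) / √[(nΣw² − (Σw)²)(nΣz² − (Σz)²)]
Numerator: 6×5127 − 200×159 = -1038
Denominator: √[(42912 − 40000)(26754 − 25281)] = √[2912 × 1473] = 2071.0809
r = -1038 / 2071.0809 ≈ -0.501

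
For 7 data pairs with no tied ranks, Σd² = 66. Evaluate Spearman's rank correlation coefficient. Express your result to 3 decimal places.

-0.179

ρ = 1 − 6Σd² / [n(n²−1)] = 1 − 6×66 / (7×48)
  = 1 − 396/336 = 1 − 1.1786 ≈ -0.179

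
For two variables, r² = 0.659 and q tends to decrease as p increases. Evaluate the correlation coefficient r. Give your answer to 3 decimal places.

-0.812

|r| = √0.659 = 0.812
The association is negative, so r = −0.812.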